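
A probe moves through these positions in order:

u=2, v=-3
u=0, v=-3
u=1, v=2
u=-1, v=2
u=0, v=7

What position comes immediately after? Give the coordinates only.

u=-2, v=7

Differencing gives (-2, +0), (+1, +5), (-2, +0), (+1, +5). This is the pattern (-2, +0), (+1, +5) repeated.
step 5: apply (-2, +0) → u=-2, v=7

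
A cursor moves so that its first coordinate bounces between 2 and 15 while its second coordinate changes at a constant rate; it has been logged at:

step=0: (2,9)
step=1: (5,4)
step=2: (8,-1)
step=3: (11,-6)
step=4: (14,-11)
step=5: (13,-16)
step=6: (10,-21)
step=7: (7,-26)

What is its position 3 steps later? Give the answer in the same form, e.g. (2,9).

(6,-41)

The first coordinate travels 3 per step and bounces off the walls at 2 and 15.
  step 8: 7 → 4
  step 9: 4 → 3
  step 10: 3 → 6
The second coordinate changes by -5 each step: at step 10 it is -41.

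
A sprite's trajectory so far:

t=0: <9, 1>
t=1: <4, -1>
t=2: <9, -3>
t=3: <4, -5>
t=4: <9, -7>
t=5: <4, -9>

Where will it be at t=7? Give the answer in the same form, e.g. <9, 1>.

The first coordinate repeats the cycle [9, 4] with period 2; step 7 mod 2 = 1, giving 4.
The second coordinate changes by -2 each step, so at step 7 it is 1 + 7·(-2) = -13.

<4, -13>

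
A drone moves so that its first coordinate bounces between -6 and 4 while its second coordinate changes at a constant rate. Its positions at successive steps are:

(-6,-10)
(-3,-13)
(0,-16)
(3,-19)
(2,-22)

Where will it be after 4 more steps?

The first coordinate reflects between -6 and 4, moving 3 per step.
  step 5: 2 → -1
  step 6: -1 → -4
  step 7: -4 → -5
  step 8: -5 → -2
The second coordinate changes by -3 each step: at step 8 it is -34.

(-2,-34)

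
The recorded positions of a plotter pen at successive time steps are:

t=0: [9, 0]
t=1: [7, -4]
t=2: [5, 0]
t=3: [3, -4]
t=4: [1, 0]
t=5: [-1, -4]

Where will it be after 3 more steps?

First: linear, -2 per step → -7 at step 8.
Second: cycles through 0, -4 every 2 steps. Step 8 lands at position 0 of the cycle → 0.

[-7, 0]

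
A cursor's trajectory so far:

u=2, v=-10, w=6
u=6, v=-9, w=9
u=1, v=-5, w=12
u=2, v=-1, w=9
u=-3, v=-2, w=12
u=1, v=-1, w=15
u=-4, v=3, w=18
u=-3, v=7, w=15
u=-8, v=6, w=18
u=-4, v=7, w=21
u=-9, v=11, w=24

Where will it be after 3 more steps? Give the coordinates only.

Step-to-step displacements: (+4,+1,+3), (-5,+4,+3), (+1,+4,-3), (-5,-1,+3), (+4,+1,+3), (-5,+4,+3), (+1,+4,-3), (-5,-1,+3), (+4,+1,+3), (-5,+4,+3) — a repeating cycle of length 4.
step 11: apply (+1,+4,-3) → u=-8, v=15, w=21
step 12: apply (-5,-1,+3) → u=-13, v=14, w=24
step 13: apply (+4,+1,+3) → u=-9, v=15, w=27

u=-9, v=15, w=27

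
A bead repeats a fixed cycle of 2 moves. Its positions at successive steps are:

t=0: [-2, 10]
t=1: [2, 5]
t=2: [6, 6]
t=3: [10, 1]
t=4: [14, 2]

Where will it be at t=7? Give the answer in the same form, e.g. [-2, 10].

[26, -7]

Step-to-step displacements: [+4, -5], [+4, +1], [+4, -5], [+4, +1] — a repeating cycle of length 2.
step 5: apply [+4, -5] → [18, -3]
step 6: apply [+4, +1] → [22, -2]
step 7: apply [+4, -5] → [26, -7]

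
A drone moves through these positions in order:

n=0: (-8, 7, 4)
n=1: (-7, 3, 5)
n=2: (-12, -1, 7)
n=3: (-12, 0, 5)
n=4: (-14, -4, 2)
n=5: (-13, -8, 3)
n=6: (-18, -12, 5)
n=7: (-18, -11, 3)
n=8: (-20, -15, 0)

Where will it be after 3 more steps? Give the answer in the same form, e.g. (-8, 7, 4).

Differencing gives (+1, -4, +1), (-5, -4, +2), (+0, +1, -2), (-2, -4, -3), (+1, -4, +1), (-5, -4, +2), (+0, +1, -2), (-2, -4, -3). This is the pattern (+1, -4, +1), (-5, -4, +2), (+0, +1, -2), (-2, -4, -3) repeated.
step 9: apply (+1, -4, +1) → (-19, -19, 1)
step 10: apply (-5, -4, +2) → (-24, -23, 3)
step 11: apply (+0, +1, -2) → (-24, -22, 1)

(-24, -22, 1)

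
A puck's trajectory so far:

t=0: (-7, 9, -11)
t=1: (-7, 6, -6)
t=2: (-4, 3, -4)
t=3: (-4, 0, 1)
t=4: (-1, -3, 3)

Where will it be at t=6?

(2, -9, 10)

Step-to-step displacements: (+0, -3, +5), (+3, -3, +2), (+0, -3, +5), (+3, -3, +2) — a repeating cycle of length 2.
step 5: apply (+0, -3, +5) → (-1, -6, 8)
step 6: apply (+3, -3, +2) → (2, -9, 10)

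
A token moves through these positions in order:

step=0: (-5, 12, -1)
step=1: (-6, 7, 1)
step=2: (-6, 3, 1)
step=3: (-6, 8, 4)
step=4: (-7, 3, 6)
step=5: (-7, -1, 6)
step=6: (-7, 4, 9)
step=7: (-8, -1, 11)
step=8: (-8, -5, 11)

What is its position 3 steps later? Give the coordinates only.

(-9, -9, 16)

The moves between consecutive positions are (-1, -5, +2), (+0, -4, +0), (+0, +5, +3), (-1, -5, +2), (+0, -4, +0), (+0, +5, +3), (-1, -5, +2), (+0, -4, +0); they repeat the 3-cycle [(-1, -5, +2), (+0, -4, +0), (+0, +5, +3)].
step 9: apply (+0, +5, +3) → (-8, 0, 14)
step 10: apply (-1, -5, +2) → (-9, -5, 16)
step 11: apply (+0, -4, +0) → (-9, -9, 16)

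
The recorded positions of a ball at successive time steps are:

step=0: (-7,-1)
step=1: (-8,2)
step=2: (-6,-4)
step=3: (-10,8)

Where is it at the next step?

(-2,-16)

Consecutive displacements (-1,+3), (+2,-6), (-4,+12) scale by a factor of -2 each step.
step 4: (-10,8) + (+8,-24) → (-2,-16)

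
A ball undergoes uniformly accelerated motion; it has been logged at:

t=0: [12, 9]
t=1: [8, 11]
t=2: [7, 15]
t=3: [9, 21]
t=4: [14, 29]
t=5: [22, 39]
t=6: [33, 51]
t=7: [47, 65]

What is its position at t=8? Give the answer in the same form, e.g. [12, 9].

Taking differences between consecutive positions: [-4, +2], [-1, +4], [+2, +6], [+5, +8], [+8, +10], [+11, +12], [+14, +14]. These grow by [+3, +2] each step.
step 8: [47, 65] + [+17, +16] → [64, 81]

[64, 81]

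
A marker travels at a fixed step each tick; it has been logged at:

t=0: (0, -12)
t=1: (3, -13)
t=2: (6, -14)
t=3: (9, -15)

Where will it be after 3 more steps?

(18, -18)

Each step adds (+3, -1) to the position.
step 4: (9, -15) + (+3, -1) → (12, -16)
step 5: (12, -16) + (+3, -1) → (15, -17)
step 6: (15, -17) + (+3, -1) → (18, -18)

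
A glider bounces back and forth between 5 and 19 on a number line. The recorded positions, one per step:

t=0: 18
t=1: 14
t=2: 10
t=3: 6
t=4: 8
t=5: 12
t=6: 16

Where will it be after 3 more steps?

10

The value reflects between 5 and 19, moving 4 per step.
  step 7: 16 → 18
  step 8: 18 → 14
  step 9: 14 → 10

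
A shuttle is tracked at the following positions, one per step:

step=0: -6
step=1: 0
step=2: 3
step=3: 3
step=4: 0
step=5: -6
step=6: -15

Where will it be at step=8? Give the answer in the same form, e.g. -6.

Taking differences between consecutive positions: +6, +3, +0, -3, -6, -9. These grow by -3 each step.
step 7: -15 − 12 → -27
step 8: -27 − 15 → -42

-42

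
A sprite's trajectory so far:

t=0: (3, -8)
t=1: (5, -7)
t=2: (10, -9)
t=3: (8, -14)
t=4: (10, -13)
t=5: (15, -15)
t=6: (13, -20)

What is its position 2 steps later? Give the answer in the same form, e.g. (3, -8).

(20, -21)

Differencing gives (+2, +1), (+5, -2), (-2, -5), (+2, +1), (+5, -2), (-2, -5). This is the pattern (+2, +1), (+5, -2), (-2, -5) repeated.
step 7: apply (+2, +1) → (15, -19)
step 8: apply (+5, -2) → (20, -21)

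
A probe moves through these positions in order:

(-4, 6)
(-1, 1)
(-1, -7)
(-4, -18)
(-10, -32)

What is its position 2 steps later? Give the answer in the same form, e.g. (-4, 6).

Successive displacements: (+3, -5), (+0, -8), (-3, -11), (-6, -14) — each changes by (-3, -3).
step 5: (-10, -32) + (-9, -17) → (-19, -49)
step 6: (-19, -49) + (-12, -20) → (-31, -69)

(-31, -69)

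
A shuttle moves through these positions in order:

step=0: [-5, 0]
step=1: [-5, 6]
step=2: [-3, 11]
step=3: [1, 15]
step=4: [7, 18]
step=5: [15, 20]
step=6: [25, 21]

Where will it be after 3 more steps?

[67, 18]

Successive displacements: [+0, +6], [+2, +5], [+4, +4], [+6, +3], [+8, +2], [+10, +1] — each changes by [+2, -1].
step 7: [25, 21] + [+12, +0] → [37, 21]
step 8: [37, 21] + [+14, -1] → [51, 20]
step 9: [51, 20] + [+16, -2] → [67, 18]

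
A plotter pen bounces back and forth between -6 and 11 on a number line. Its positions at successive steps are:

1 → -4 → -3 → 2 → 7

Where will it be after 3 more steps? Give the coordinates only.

The value travels 5 per step and bounces off the walls at -6 and 11.
  step 5: 7 → 10
  step 6: 10 → 5
  step 7: 5 → 0

0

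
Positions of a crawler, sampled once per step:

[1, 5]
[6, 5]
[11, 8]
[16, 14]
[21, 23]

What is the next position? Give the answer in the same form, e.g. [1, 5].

[26, 35]

Successive displacements: [+5, +0], [+5, +3], [+5, +6], [+5, +9] — each changes by [+0, +3].
step 5: [21, 23] + [+5, +12] → [26, 35]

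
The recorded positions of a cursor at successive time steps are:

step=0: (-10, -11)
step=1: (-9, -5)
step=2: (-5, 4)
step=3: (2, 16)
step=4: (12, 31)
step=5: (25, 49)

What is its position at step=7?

Taking differences between consecutive positions: (+1, +6), (+4, +9), (+7, +12), (+10, +15), (+13, +18). These grow by (+3, +3) each step.
step 6: (25, 49) + (+16, +21) → (41, 70)
step 7: (41, 70) + (+19, +24) → (60, 94)

(60, 94)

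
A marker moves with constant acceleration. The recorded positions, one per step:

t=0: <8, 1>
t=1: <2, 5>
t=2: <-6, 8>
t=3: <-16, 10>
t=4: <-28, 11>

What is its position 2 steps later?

<-58, 10>

Successive displacements: <-6, +4>, <-8, +3>, <-10, +2>, <-12, +1> — each changes by <-2, -1>.
step 5: <-28, 11> + <-14, +0> → <-42, 11>
step 6: <-42, 11> + <-16, -1> → <-58, 10>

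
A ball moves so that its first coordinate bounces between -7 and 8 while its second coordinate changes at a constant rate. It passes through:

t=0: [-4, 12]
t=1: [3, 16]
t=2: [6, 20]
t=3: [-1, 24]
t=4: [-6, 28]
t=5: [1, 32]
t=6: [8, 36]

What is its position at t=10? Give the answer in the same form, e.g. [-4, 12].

The first coordinate travels 7 per step and bounces off the walls at -7 and 8.
  step 7: 8 → 1
  step 8: 1 → -6
  step 9: -6 → -1
  step 10: -1 → 6
The second coordinate changes by +4 each step: at step 10 it is 52.

[6, 52]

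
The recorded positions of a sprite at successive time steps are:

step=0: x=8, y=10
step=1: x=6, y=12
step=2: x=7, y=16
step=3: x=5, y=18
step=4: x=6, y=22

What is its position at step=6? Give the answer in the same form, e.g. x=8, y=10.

x=5, y=28

Differencing gives (-2,+2), (+1,+4), (-2,+2), (+1,+4). This is the pattern (-2,+2), (+1,+4) repeated.
step 5: apply (-2,+2) → x=4, y=24
step 6: apply (+1,+4) → x=5, y=28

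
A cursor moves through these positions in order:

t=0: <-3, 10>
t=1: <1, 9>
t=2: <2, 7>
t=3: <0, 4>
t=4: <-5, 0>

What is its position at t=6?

<-24, -11>

First differences are <+4, -1>, <+1, -2>, <-2, -3>, <-5, -4>; their common second difference is <-3, -1> (constant acceleration).
step 5: <-5, 0> + <-8, -5> → <-13, -5>
step 6: <-13, -5> + <-11, -6> → <-24, -11>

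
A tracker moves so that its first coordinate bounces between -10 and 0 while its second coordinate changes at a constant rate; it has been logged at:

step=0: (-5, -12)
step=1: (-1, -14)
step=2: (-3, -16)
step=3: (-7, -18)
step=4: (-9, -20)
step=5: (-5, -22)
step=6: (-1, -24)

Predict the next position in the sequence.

The first coordinate travels 4 per step and bounces off the walls at -10 and 0.
  step 7: -1 → -3
The second coordinate changes by -2 each step: at step 7 it is -26.

(-3, -26)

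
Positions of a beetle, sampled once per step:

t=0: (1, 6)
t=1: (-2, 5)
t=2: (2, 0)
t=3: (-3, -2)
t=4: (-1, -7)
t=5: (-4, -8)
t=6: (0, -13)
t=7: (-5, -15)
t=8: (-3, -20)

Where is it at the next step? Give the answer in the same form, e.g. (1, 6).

(-6, -21)

Differencing gives (-3, -1), (+4, -5), (-5, -2), (+2, -5), (-3, -1), (+4, -5), (-5, -2), (+2, -5). This is the pattern (-3, -1), (+4, -5), (-5, -2), (+2, -5) repeated.
step 9: apply (-3, -1) → (-6, -21)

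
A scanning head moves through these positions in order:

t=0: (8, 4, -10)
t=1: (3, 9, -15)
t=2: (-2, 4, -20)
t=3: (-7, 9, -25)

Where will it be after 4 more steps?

(-27, 9, -45)

First: linear, -5 per step → -27 at step 7.
Second: cycles through 4, 9 every 2 steps. Step 7 lands at position 1 of the cycle → 9.
Third: linear, -5 per step → -45 at step 7.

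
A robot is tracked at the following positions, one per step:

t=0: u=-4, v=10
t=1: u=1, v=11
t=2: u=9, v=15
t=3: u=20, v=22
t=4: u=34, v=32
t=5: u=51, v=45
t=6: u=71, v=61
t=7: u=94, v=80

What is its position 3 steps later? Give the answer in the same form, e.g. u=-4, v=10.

First differences are (+5, +1), (+8, +4), (+11, +7), (+14, +10), (+17, +13), (+20, +16), (+23, +19); their common second difference is (+3, +3) (constant acceleration).
step 8: u=94, v=80 + (+26, +22) → u=120, v=102
step 9: u=120, v=102 + (+29, +25) → u=149, v=127
step 10: u=149, v=127 + (+32, +28) → u=181, v=155

u=181, v=155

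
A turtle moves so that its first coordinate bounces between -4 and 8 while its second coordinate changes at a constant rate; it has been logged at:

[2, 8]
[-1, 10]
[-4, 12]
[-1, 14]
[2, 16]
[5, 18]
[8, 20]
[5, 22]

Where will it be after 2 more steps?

The first coordinate reflects between -4 and 8, moving 3 per step.
  step 8: 5 → 2
  step 9: 2 → -1
The second coordinate changes by +2 each step: at step 9 it is 26.

[-1, 26]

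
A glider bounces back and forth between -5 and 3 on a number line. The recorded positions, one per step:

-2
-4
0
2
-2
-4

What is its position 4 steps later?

The value reflects between -5 and 3, moving 4 per step.
  step 6: -4 → 0
  step 7: 0 → 2
  step 8: 2 → -2
  step 9: -2 → -4

-4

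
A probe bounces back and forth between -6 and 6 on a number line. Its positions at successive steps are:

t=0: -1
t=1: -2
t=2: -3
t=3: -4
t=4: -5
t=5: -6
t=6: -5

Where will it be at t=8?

-3

The value travels 1 per step and bounces off the walls at -6 and 6.
  step 7: -5 → -4
  step 8: -4 → -3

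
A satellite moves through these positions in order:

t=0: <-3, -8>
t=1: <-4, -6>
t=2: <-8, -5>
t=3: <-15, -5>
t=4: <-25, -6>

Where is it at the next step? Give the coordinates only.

Taking differences between consecutive positions: <-1, +2>, <-4, +1>, <-7, +0>, <-10, -1>. These grow by <-3, -1> each step.
step 5: <-25, -6> + <-13, -2> → <-38, -8>

<-38, -8>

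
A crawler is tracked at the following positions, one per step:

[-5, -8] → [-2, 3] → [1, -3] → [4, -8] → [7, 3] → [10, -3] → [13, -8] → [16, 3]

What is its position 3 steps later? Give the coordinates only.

First: linear, +3 per step → 25 at step 10.
Second: cycles through -8, 3, -3 every 3 steps. Step 10 lands at position 1 of the cycle → 3.

[25, 3]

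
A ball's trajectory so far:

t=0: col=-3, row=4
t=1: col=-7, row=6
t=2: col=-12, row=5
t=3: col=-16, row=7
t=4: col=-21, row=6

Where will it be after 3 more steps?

The moves between consecutive positions are (-4,+2), (-5,-1), (-4,+2), (-5,-1); they repeat the 2-cycle [(-4,+2), (-5,-1)].
step 5: apply (-4,+2) → col=-25, row=8
step 6: apply (-5,-1) → col=-30, row=7
step 7: apply (-4,+2) → col=-34, row=9

col=-34, row=9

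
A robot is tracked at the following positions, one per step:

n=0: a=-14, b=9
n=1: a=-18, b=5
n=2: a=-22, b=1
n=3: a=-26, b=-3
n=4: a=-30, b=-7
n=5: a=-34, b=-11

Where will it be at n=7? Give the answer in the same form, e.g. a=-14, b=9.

a=-42, b=-19

The position changes by (-4, -4) every step.
step 6: a=-34, b=-11 + (-4, -4) → a=-38, b=-15
step 7: a=-38, b=-15 + (-4, -4) → a=-42, b=-19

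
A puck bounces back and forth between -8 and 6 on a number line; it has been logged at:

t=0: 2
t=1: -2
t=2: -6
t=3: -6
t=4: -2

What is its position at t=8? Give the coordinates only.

-2

The value travels 4 per step and bounces off the walls at -8 and 6.
  step 5: -2 → 2
  step 6: 2 → 6
  step 7: 6 → 2
  step 8: 2 → -2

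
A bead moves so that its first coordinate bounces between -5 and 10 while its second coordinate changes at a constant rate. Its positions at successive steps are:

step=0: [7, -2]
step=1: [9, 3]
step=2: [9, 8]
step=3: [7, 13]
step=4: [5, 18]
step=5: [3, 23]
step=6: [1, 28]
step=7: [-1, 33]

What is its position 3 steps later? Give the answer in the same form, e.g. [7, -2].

[-3, 48]

The first coordinate reflects between -5 and 10, moving 2 per step.
  step 8: -1 → -3
  step 9: -3 → -5
  step 10: -5 → -3
The second coordinate changes by +5 each step: at step 10 it is 48.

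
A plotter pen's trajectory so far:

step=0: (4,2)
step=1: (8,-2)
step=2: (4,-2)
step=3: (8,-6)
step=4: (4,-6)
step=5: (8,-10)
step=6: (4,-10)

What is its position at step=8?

Differencing gives (+4,-4), (-4,+0), (+4,-4), (-4,+0), (+4,-4), (-4,+0). This is the pattern (+4,-4), (-4,+0) repeated.
step 7: apply (+4,-4) → (8,-14)
step 8: apply (-4,+0) → (4,-14)

(4,-14)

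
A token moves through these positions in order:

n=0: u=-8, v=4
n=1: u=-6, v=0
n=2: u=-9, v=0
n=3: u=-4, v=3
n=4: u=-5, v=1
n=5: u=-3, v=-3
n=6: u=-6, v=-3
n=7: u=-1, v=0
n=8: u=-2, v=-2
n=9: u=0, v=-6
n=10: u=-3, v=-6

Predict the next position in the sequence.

Differencing gives (+2, -4), (-3, +0), (+5, +3), (-1, -2), (+2, -4), (-3, +0), (+5, +3), (-1, -2), (+2, -4), (-3, +0). This is the pattern (+2, -4), (-3, +0), (+5, +3), (-1, -2) repeated.
step 11: apply (+5, +3) → u=2, v=-3

u=2, v=-3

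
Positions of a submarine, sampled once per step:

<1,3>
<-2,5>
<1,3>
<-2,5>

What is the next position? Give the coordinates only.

<1,3>

Consecutive displacements <-3,+2>, <+3,-2>, <-3,+2> scale by a factor of -1 each step.
step 4: <-2,5> + <+3,-2> → <1,3>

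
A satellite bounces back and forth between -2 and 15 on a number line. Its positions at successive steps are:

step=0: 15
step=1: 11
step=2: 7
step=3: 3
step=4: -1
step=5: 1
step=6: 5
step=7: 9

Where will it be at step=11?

5

The value reflects between -2 and 15, moving 4 per step.
  step 8: 9 → 13
  step 9: 13 → 13
  step 10: 13 → 9
  step 11: 9 → 5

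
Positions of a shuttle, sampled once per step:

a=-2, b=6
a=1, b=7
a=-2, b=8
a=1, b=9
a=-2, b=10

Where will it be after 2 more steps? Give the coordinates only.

a=-2, b=12

A: cycles through -2, 1 every 2 steps. Step 6 lands at position 0 of the cycle → -2.
B: linear, +1 per step → 12 at step 6.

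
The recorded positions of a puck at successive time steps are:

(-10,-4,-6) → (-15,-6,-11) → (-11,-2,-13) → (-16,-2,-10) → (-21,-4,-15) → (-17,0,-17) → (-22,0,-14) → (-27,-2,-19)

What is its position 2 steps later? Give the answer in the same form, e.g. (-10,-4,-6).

Differencing gives (-5,-2,-5), (+4,+4,-2), (-5,+0,+3), (-5,-2,-5), (+4,+4,-2), (-5,+0,+3), (-5,-2,-5). This is the pattern (-5,-2,-5), (+4,+4,-2), (-5,+0,+3) repeated.
step 8: apply (+4,+4,-2) → (-23,2,-21)
step 9: apply (-5,+0,+3) → (-28,2,-18)

(-28,2,-18)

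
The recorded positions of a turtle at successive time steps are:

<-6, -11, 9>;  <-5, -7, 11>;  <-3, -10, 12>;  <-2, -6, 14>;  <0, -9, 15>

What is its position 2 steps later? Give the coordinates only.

Differencing gives <+1, +4, +2>, <+2, -3, +1>, <+1, +4, +2>, <+2, -3, +1>. This is the pattern <+1, +4, +2>, <+2, -3, +1> repeated.
step 5: apply <+1, +4, +2> → <1, -5, 17>
step 6: apply <+2, -3, +1> → <3, -8, 18>

<3, -8, 18>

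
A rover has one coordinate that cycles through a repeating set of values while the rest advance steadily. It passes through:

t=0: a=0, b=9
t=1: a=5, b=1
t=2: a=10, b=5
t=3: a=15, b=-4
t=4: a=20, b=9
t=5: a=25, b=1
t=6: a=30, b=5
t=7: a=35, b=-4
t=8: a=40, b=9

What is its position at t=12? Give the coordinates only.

a=60, b=9

A: linear, +5 per step → 60 at step 12.
B: cycles through 9, 1, 5, -4 every 4 steps. Step 12 lands at position 0 of the cycle → 9.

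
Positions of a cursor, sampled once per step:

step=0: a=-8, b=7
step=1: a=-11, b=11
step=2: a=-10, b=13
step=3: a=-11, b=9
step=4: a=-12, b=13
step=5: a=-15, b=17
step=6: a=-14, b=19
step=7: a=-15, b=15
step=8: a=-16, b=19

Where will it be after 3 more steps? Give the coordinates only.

a=-19, b=21

Differencing gives (-3,+4), (+1,+2), (-1,-4), (-1,+4), (-3,+4), (+1,+2), (-1,-4), (-1,+4). This is the pattern (-3,+4), (+1,+2), (-1,-4), (-1,+4) repeated.
step 9: apply (-3,+4) → a=-19, b=23
step 10: apply (+1,+2) → a=-18, b=25
step 11: apply (-1,-4) → a=-19, b=21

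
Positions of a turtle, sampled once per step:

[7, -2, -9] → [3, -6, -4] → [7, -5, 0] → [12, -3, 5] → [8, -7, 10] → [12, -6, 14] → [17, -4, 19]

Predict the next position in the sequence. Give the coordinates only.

[13, -8, 24]

The moves between consecutive positions are [-4, -4, +5], [+4, +1, +4], [+5, +2, +5], [-4, -4, +5], [+4, +1, +4], [+5, +2, +5]; they repeat the 3-cycle [[-4, -4, +5], [+4, +1, +4], [+5, +2, +5]].
step 7: apply [-4, -4, +5] → [13, -8, 24]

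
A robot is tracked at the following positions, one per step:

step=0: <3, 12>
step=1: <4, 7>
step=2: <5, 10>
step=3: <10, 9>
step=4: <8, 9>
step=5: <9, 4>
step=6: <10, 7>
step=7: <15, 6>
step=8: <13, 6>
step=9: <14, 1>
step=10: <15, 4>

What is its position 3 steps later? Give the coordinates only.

<19, -2>

Differencing gives <+1, -5>, <+1, +3>, <+5, -1>, <-2, +0>, <+1, -5>, <+1, +3>, <+5, -1>, <-2, +0>, <+1, -5>, <+1, +3>. This is the pattern <+1, -5>, <+1, +3>, <+5, -1>, <-2, +0> repeated.
step 11: apply <+5, -1> → <20, 3>
step 12: apply <-2, +0> → <18, 3>
step 13: apply <+1, -5> → <19, -2>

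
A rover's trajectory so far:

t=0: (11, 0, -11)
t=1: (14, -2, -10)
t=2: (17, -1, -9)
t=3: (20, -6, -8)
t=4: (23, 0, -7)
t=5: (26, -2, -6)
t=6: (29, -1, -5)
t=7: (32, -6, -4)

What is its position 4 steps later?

The first coordinate changes by +3 each step, so at step 11 it is 11 + 11·(3) = 44.
The second coordinate repeats the cycle [0, -2, -1, -6] with period 4; step 11 mod 4 = 3, giving -6.
The third coordinate changes by +1 each step, so at step 11 it is -11 + 11·(1) = 0.

(44, -6, 0)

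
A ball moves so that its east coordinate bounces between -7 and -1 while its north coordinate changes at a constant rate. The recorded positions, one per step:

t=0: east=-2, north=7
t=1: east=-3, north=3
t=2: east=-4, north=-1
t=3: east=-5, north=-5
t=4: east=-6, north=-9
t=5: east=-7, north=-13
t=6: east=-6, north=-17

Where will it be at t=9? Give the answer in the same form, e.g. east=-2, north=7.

east=-3, north=-29

The east coordinate reflects between -7 and -1, moving 1 per step.
  step 7: -6 → -5
  step 8: -5 → -4
  step 9: -4 → -3
The north coordinate changes by -4 each step: at step 9 it is -29.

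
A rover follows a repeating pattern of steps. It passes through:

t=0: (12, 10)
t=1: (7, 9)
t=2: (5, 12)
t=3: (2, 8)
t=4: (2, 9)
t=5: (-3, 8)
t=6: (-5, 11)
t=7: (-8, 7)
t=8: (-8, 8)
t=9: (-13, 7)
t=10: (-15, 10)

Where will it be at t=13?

Differencing gives (-5, -1), (-2, +3), (-3, -4), (+0, +1), (-5, -1), (-2, +3), (-3, -4), (+0, +1), (-5, -1), (-2, +3). This is the pattern (-5, -1), (-2, +3), (-3, -4), (+0, +1) repeated.
step 11: apply (-3, -4) → (-18, 6)
step 12: apply (+0, +1) → (-18, 7)
step 13: apply (-5, -1) → (-23, 6)

(-23, 6)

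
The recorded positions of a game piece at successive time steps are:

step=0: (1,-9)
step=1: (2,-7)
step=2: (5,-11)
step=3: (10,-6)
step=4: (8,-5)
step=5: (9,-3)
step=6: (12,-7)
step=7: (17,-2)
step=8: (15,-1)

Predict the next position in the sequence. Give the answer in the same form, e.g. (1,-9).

Step-to-step displacements: (+1,+2), (+3,-4), (+5,+5), (-2,+1), (+1,+2), (+3,-4), (+5,+5), (-2,+1) — a repeating cycle of length 4.
step 9: apply (+1,+2) → (16,1)

(16,1)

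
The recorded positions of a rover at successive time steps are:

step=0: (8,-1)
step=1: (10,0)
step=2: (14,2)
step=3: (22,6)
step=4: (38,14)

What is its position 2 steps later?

(134,62)

Consecutive displacements (+2,+1), (+4,+2), (+8,+4), (+16,+8) scale by a factor of 2 each step.
step 5: (38,14) + (+32,+16) → (70,30)
step 6: (70,30) + (+64,+32) → (134,62)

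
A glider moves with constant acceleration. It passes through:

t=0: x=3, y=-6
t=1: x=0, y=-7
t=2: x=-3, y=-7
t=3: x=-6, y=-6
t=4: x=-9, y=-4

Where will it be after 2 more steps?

x=-15, y=3

Successive displacements: (-3,-1), (-3,+0), (-3,+1), (-3,+2) — each changes by (+0,+1).
step 5: x=-9, y=-4 + (-3,+3) → x=-12, y=-1
step 6: x=-12, y=-1 + (-3,+4) → x=-15, y=3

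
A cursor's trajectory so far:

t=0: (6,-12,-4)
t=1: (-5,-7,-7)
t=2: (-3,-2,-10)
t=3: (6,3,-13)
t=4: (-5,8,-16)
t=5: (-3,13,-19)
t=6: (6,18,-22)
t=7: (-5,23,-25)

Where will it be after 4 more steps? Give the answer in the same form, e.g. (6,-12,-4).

The first coordinate repeats the cycle [6, -5, -3] with period 3; step 11 mod 3 = 2, giving -3.
The second coordinate changes by +5 each step, so at step 11 it is -12 + 11·(5) = 43.
The third coordinate changes by -3 each step, so at step 11 it is -4 + 11·(-3) = -37.

(-3,43,-37)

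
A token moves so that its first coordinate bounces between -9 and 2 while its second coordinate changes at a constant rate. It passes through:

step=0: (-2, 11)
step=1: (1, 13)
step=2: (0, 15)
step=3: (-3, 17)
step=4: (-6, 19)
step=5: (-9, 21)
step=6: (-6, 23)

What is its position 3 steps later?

The first coordinate travels 3 per step and bounces off the walls at -9 and 2.
  step 7: -6 → -3
  step 8: -3 → 0
  step 9: 0 → 1
The second coordinate changes by +2 each step: at step 9 it is 29.

(1, 29)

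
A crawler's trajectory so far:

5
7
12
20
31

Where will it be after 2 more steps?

62

Successive displacements: +2, +5, +8, +11 — each changes by +3.
step 5: 31 + 14 → 45
step 6: 45 + 17 → 62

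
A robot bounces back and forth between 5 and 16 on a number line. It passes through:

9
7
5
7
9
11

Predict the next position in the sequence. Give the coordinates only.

The value reflects between 5 and 16, moving 2 per step.
  step 6: 11 → 13

13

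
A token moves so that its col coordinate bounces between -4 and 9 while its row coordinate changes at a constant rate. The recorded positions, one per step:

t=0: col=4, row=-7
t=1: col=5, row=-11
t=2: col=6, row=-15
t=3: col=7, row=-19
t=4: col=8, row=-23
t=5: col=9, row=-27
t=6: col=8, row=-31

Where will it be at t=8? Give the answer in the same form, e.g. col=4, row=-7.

The col coordinate travels 1 per step and bounces off the walls at -4 and 9.
  step 7: 8 → 7
  step 8: 7 → 6
The row coordinate changes by -4 each step: at step 8 it is -39.

col=6, row=-39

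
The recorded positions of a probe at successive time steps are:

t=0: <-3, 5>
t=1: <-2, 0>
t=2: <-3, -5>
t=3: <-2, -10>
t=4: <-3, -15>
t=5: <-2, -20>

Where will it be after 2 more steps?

First: cycles through -3, -2 every 2 steps. Step 7 lands at position 1 of the cycle → -2.
Second: linear, -5 per step → -30 at step 7.

<-2, -30>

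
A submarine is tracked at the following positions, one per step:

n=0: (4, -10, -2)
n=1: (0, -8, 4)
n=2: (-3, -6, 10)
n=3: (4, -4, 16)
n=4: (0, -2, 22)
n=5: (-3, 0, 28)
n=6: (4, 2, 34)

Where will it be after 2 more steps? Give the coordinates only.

The first coordinate repeats the cycle [4, 0, -3] with period 3; step 8 mod 3 = 2, giving -3.
The second coordinate changes by +2 each step, so at step 8 it is -10 + 8·(2) = 6.
The third coordinate changes by +6 each step, so at step 8 it is -2 + 8·(6) = 46.

(-3, 6, 46)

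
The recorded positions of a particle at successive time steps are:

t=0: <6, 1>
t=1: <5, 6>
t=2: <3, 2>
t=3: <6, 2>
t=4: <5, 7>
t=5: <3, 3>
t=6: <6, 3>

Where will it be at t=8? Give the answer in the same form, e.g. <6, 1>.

<3, 4>

The moves between consecutive positions are <-1, +5>, <-2, -4>, <+3, +0>, <-1, +5>, <-2, -4>, <+3, +0>; they repeat the 3-cycle [<-1, +5>, <-2, -4>, <+3, +0>].
step 7: apply <-1, +5> → <5, 8>
step 8: apply <-2, -4> → <3, 4>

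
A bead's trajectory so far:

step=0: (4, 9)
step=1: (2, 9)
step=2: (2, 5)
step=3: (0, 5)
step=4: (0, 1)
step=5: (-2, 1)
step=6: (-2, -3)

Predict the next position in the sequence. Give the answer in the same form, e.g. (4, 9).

Step-to-step displacements: (-2, +0), (+0, -4), (-2, +0), (+0, -4), (-2, +0), (+0, -4) — a repeating cycle of length 2.
step 7: apply (-2, +0) → (-4, -3)

(-4, -3)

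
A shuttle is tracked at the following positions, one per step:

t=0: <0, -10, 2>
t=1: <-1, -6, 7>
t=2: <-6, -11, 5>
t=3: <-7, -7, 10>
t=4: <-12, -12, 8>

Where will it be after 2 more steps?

<-18, -13, 11>

Differencing gives <-1, +4, +5>, <-5, -5, -2>, <-1, +4, +5>, <-5, -5, -2>. This is the pattern <-1, +4, +5>, <-5, -5, -2> repeated.
step 5: apply <-1, +4, +5> → <-13, -8, 13>
step 6: apply <-5, -5, -2> → <-18, -13, 11>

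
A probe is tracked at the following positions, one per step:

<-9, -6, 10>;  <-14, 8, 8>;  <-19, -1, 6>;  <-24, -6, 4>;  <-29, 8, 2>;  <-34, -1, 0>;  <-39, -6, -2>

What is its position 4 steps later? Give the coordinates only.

<-59, 8, -10>

First: linear, -5 per step → -59 at step 10.
Second: cycles through -6, 8, -1 every 3 steps. Step 10 lands at position 1 of the cycle → 8.
Third: linear, -2 per step → -10 at step 10.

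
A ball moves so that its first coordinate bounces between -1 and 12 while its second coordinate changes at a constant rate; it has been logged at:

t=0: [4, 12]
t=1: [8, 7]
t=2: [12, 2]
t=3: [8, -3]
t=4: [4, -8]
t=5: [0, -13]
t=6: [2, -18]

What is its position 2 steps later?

The first coordinate travels 4 per step and bounces off the walls at -1 and 12.
  step 7: 2 → 6
  step 8: 6 → 10
The second coordinate changes by -5 each step: at step 8 it is -28.

[10, -28]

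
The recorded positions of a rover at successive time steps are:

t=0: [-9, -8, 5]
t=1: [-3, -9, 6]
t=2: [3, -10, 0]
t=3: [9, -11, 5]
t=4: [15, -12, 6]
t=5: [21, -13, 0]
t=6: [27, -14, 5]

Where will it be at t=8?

The first coordinate changes by +6 each step, so at step 8 it is -9 + 8·(6) = 39.
The second coordinate changes by -1 each step, so at step 8 it is -8 + 8·(-1) = -16.
The third coordinate repeats the cycle [5, 6, 0] with period 3; step 8 mod 3 = 2, giving 0.

[39, -16, 0]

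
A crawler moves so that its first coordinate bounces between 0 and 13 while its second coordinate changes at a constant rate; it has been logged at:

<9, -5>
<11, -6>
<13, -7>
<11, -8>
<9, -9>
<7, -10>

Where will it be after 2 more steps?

The first coordinate travels 2 per step and bounces off the walls at 0 and 13.
  step 6: 7 → 5
  step 7: 5 → 3
The second coordinate changes by -1 each step: at step 7 it is -12.

<3, -12>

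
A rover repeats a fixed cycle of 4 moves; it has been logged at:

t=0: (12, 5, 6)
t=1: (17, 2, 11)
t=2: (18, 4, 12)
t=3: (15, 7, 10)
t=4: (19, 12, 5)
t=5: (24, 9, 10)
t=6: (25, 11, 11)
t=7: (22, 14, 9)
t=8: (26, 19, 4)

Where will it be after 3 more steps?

Step-to-step displacements: (+5, -3, +5), (+1, +2, +1), (-3, +3, -2), (+4, +5, -5), (+5, -3, +5), (+1, +2, +1), (-3, +3, -2), (+4, +5, -5) — a repeating cycle of length 4.
step 9: apply (+5, -3, +5) → (31, 16, 9)
step 10: apply (+1, +2, +1) → (32, 18, 10)
step 11: apply (-3, +3, -2) → (29, 21, 8)

(29, 21, 8)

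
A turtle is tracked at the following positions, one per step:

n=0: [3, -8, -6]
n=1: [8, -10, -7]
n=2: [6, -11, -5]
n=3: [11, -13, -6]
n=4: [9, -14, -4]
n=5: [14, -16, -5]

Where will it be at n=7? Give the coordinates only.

The moves between consecutive positions are [+5, -2, -1], [-2, -1, +2], [+5, -2, -1], [-2, -1, +2], [+5, -2, -1]; they repeat the 2-cycle [[+5, -2, -1], [-2, -1, +2]].
step 6: apply [-2, -1, +2] → [12, -17, -3]
step 7: apply [+5, -2, -1] → [17, -19, -4]

[17, -19, -4]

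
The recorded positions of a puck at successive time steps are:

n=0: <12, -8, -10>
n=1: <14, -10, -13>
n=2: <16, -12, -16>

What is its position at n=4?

Constant displacement of <+2, -2, -3> per step.
step 3: <16, -12, -16> + <+2, -2, -3> → <18, -14, -19>
step 4: <18, -14, -19> + <+2, -2, -3> → <20, -16, -22>

<20, -16, -22>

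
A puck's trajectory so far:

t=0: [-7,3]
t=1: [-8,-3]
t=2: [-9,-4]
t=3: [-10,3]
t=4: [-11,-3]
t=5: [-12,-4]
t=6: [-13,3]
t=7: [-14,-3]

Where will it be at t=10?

[-17,-3]

First: linear, -1 per step → -17 at step 10.
Second: cycles through 3, -3, -4 every 3 steps. Step 10 lands at position 1 of the cycle → -3.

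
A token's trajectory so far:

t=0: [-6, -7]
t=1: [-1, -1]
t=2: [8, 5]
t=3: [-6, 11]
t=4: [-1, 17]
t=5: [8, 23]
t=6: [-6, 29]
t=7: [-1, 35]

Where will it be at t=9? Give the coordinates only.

First: cycles through -6, -1, 8 every 3 steps. Step 9 lands at position 0 of the cycle → -6.
Second: linear, +6 per step → 47 at step 9.

[-6, 47]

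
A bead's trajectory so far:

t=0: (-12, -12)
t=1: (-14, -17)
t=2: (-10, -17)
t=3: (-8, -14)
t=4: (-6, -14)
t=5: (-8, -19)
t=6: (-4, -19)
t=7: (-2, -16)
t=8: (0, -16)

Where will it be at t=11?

(4, -18)

Step-to-step displacements: (-2, -5), (+4, +0), (+2, +3), (+2, +0), (-2, -5), (+4, +0), (+2, +3), (+2, +0) — a repeating cycle of length 4.
step 9: apply (-2, -5) → (-2, -21)
step 10: apply (+4, +0) → (2, -21)
step 11: apply (+2, +3) → (4, -18)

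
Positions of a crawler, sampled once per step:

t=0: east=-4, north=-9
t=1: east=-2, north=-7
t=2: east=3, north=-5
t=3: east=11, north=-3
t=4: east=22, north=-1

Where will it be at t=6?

east=53, north=3

First differences are (+2,+2), (+5,+2), (+8,+2), (+11,+2); their common second difference is (+3,+0) (constant acceleration).
step 5: east=22, north=-1 + (+14,+2) → east=36, north=1
step 6: east=36, north=1 + (+17,+2) → east=53, north=3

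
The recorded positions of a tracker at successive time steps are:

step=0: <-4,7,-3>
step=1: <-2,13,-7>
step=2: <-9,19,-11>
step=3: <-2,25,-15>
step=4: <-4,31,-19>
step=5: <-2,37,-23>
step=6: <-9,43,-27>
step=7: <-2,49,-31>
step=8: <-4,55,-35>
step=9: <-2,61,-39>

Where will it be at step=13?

<-2,85,-55>

The first coordinate repeats the cycle [-4, -2, -9, -2] with period 4; step 13 mod 4 = 1, giving -2.
The second coordinate changes by +6 each step, so at step 13 it is 7 + 13·(6) = 85.
The third coordinate changes by -4 each step, so at step 13 it is -3 + 13·(-4) = -55.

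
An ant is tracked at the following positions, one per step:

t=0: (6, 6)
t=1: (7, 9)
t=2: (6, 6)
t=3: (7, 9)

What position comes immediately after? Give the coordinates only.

The jumps are (+1, +3), (-1, -3), (+1, +3) — a geometric progression with ratio -1.
step 4: (7, 9) + (-1, -3) → (6, 6)

(6, 6)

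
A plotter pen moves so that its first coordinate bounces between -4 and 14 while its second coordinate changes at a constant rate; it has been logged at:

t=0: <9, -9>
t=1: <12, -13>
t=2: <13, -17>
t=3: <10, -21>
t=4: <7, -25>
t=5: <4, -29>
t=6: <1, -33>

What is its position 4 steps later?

<3, -49>

The first coordinate reflects between -4 and 14, moving 3 per step.
  step 7: 1 → -2
  step 8: -2 → -3
  step 9: -3 → 0
  step 10: 0 → 3
The second coordinate changes by -4 each step: at step 10 it is -49.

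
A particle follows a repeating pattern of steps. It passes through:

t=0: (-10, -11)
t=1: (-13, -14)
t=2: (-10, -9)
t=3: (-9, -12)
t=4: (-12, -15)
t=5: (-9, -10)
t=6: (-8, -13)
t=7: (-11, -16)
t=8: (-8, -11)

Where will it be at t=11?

Differencing gives (-3, -3), (+3, +5), (+1, -3), (-3, -3), (+3, +5), (+1, -3), (-3, -3), (+3, +5). This is the pattern (-3, -3), (+3, +5), (+1, -3) repeated.
step 9: apply (+1, -3) → (-7, -14)
step 10: apply (-3, -3) → (-10, -17)
step 11: apply (+3, +5) → (-7, -12)

(-7, -12)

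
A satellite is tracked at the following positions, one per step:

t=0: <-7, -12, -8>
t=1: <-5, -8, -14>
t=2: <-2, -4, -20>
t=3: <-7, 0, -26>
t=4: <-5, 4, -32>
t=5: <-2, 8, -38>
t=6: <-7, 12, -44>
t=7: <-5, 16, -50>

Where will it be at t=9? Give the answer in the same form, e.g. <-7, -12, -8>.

The first coordinate repeats the cycle [-7, -5, -2] with period 3; step 9 mod 3 = 0, giving -7.
The second coordinate changes by +4 each step, so at step 9 it is -12 + 9·(4) = 24.
The third coordinate changes by -6 each step, so at step 9 it is -8 + 9·(-6) = -62.

<-7, 24, -62>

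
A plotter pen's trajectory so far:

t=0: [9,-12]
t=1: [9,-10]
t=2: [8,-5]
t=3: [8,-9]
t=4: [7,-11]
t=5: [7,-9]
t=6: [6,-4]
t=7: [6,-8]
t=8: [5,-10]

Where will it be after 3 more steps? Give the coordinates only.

Differencing gives [+0,+2], [-1,+5], [+0,-4], [-1,-2], [+0,+2], [-1,+5], [+0,-4], [-1,-2]. This is the pattern [+0,+2], [-1,+5], [+0,-4], [-1,-2] repeated.
step 9: apply [+0,+2] → [5,-8]
step 10: apply [-1,+5] → [4,-3]
step 11: apply [+0,-4] → [4,-7]

[4,-7]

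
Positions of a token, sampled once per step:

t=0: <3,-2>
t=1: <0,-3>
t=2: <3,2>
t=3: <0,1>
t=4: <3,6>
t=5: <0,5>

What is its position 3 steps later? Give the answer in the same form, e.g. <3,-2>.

<3,14>

Step-to-step displacements: <-3,-1>, <+3,+5>, <-3,-1>, <+3,+5>, <-3,-1> — a repeating cycle of length 2.
step 6: apply <+3,+5> → <3,10>
step 7: apply <-3,-1> → <0,9>
step 8: apply <+3,+5> → <3,14>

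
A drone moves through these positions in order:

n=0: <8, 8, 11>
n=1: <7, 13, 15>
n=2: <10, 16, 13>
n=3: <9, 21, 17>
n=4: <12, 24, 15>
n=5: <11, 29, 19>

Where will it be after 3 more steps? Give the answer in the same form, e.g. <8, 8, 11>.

<16, 40, 19>

Differencing gives <-1, +5, +4>, <+3, +3, -2>, <-1, +5, +4>, <+3, +3, -2>, <-1, +5, +4>. This is the pattern <-1, +5, +4>, <+3, +3, -2> repeated.
step 6: apply <+3, +3, -2> → <14, 32, 17>
step 7: apply <-1, +5, +4> → <13, 37, 21>
step 8: apply <+3, +3, -2> → <16, 40, 19>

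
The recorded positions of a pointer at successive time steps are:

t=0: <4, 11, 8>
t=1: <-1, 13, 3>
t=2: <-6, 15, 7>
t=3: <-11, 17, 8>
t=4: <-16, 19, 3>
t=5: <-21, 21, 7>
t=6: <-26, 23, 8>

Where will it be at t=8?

The first coordinate changes by -5 each step, so at step 8 it is 4 + 8·(-5) = -36.
The second coordinate changes by +2 each step, so at step 8 it is 11 + 8·(2) = 27.
The third coordinate repeats the cycle [8, 3, 7] with period 3; step 8 mod 3 = 2, giving 7.

<-36, 27, 7>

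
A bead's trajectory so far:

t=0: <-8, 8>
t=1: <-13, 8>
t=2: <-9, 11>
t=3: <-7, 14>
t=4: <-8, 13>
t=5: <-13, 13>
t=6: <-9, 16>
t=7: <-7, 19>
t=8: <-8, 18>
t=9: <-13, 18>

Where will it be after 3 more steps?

Step-to-step displacements: <-5, +0>, <+4, +3>, <+2, +3>, <-1, -1>, <-5, +0>, <+4, +3>, <+2, +3>, <-1, -1>, <-5, +0> — a repeating cycle of length 4.
step 10: apply <+4, +3> → <-9, 21>
step 11: apply <+2, +3> → <-7, 24>
step 12: apply <-1, -1> → <-8, 23>

<-8, 23>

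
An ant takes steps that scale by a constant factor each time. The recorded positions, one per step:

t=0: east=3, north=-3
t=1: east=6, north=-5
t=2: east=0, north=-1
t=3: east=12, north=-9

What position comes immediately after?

Consecutive displacements (+3,-2), (-6,+4), (+12,-8) scale by a factor of -2 each step.
step 4: east=12, north=-9 + (-24,+16) → east=-12, north=7

east=-12, north=7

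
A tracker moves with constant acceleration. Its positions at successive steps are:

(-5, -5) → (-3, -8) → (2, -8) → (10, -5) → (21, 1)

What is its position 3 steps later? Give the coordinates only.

Successive displacements: (+2, -3), (+5, +0), (+8, +3), (+11, +6) — each changes by (+3, +3).
step 5: (21, 1) + (+14, +9) → (35, 10)
step 6: (35, 10) + (+17, +12) → (52, 22)
step 7: (52, 22) + (+20, +15) → (72, 37)

(72, 37)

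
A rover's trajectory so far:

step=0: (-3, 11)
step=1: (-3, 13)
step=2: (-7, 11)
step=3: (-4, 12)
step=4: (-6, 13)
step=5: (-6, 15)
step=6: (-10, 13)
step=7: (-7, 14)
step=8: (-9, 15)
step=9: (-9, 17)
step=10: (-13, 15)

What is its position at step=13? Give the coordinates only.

(-12, 19)

The moves between consecutive positions are (+0, +2), (-4, -2), (+3, +1), (-2, +1), (+0, +2), (-4, -2), (+3, +1), (-2, +1), (+0, +2), (-4, -2); they repeat the 4-cycle [(+0, +2), (-4, -2), (+3, +1), (-2, +1)].
step 11: apply (+3, +1) → (-10, 16)
step 12: apply (-2, +1) → (-12, 17)
step 13: apply (+0, +2) → (-12, 19)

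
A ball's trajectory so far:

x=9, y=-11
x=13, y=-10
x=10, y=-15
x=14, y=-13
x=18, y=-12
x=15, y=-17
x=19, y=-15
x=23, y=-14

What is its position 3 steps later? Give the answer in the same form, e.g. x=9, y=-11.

x=28, y=-16

Step-to-step displacements: (+4, +1), (-3, -5), (+4, +2), (+4, +1), (-3, -5), (+4, +2), (+4, +1) — a repeating cycle of length 3.
step 8: apply (-3, -5) → x=20, y=-19
step 9: apply (+4, +2) → x=24, y=-17
step 10: apply (+4, +1) → x=28, y=-16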